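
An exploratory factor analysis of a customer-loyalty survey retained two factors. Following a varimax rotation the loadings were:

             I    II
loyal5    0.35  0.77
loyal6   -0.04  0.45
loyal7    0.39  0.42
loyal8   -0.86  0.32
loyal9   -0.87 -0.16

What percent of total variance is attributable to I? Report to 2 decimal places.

SS loadings for I = 0.35² + (-0.04)² + 0.39² + (-0.86)² + (-0.87)² = 1.7727
With 5 standardized items, total variance = 5. Proportion = 1.7727/5 = 0.3545 → 35.45%.

35.45%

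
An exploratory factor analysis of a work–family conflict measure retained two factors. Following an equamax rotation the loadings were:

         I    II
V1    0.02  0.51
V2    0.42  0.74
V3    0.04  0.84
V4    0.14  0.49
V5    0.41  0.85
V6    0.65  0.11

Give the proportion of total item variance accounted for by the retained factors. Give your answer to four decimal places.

0.5461

Communalities: 0.2605, 0.7240, 0.7072, 0.2597, 0.8906, 0.4346; Σh² = 3.2766.
Total variance with 6 standardized items is 6, so the solution explains 3.2766/6 = 0.5461.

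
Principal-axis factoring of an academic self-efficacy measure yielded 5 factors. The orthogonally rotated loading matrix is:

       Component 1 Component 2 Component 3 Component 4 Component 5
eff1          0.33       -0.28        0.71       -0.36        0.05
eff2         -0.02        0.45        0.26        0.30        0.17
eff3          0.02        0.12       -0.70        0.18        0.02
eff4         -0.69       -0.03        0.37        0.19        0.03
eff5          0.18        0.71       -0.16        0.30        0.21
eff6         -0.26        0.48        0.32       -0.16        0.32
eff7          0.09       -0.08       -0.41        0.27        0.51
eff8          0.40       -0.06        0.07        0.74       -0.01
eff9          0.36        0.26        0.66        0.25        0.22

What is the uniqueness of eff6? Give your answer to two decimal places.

0.47

h² = (-0.26)² + 0.48² + 0.32² + (-0.16)² + 0.32² = 0.0676 + 0.2304 + 0.1024 + 0.0256 + 0.1024 = 0.5284
Uniqueness u² = 1 − h² = 1 − 0.5284 = 0.4716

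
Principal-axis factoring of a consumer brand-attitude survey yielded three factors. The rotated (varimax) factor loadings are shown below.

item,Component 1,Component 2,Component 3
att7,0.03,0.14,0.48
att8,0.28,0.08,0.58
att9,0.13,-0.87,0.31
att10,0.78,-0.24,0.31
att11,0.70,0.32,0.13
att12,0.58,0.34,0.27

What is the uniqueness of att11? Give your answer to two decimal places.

h² = 0.70² + 0.32² + 0.13² = 0.4900 + 0.1024 + 0.0169 = 0.6093
Uniqueness u² = 1 − h² = 1 − 0.6093 = 0.3907

0.39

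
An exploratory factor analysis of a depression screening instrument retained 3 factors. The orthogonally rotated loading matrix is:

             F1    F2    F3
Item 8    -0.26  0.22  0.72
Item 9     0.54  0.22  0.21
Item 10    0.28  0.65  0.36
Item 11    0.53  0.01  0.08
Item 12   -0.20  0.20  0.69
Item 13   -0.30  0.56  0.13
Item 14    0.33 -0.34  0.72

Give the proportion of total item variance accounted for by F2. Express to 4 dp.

SS loadings for F2 = 0.22² + 0.22² + 0.65² + 0.01² + 0.20² + 0.56² + (-0.34)² = 0.9886
Proportion of variance = 0.9886 / 7 = 0.1412.

0.1412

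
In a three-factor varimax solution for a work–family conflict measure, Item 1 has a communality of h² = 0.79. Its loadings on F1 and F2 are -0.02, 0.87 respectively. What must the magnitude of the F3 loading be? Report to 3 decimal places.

0.181

Under orthogonal rotation h² = Σλ², so λ_F3² = h² − (0.7573) = 0.79 − 0.7573 = 0.0327.
|λ| = √0.0327 = 0.1808.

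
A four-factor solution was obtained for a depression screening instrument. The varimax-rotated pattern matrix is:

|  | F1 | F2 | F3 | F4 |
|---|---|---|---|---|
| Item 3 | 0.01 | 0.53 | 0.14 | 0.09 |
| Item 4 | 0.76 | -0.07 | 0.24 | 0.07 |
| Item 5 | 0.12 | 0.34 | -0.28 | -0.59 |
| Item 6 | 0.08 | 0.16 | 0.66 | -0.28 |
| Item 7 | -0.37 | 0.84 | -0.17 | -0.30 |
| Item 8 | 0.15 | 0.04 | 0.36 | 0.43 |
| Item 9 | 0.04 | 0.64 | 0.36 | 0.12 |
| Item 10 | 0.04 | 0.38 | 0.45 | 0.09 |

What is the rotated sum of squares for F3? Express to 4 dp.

SS loadings for F3 = 0.14² + 0.24² + (-0.28)² + 0.66² + (-0.17)² + 0.36² + 0.36² + 0.45² = 0.0196 + 0.0576 + 0.0784 + 0.4356 + 0.0289 + 0.1296 + 0.1296 + 0.2025 = 1.0818

1.0818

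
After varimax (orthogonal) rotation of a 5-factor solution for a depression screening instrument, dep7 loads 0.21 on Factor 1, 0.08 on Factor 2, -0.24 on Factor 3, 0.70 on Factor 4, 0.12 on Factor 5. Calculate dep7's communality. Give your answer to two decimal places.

h² = 0.21² + 0.08² + (-0.24)² + 0.70² + 0.12² = 0.0441 + 0.0064 + 0.0576 + 0.4900 + 0.0144 = 0.6125

0.61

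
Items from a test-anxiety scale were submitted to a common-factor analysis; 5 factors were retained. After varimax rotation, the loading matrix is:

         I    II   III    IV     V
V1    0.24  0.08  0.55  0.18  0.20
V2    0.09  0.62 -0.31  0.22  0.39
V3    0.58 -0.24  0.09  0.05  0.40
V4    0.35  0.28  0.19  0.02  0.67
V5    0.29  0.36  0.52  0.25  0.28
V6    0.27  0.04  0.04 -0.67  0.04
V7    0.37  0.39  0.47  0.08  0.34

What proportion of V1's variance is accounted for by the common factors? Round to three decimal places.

h² = 0.24² + 0.08² + 0.55² + 0.18² + 0.20² = 0.0576 + 0.0064 + 0.3025 + 0.0324 + 0.0400 = 0.4389

0.439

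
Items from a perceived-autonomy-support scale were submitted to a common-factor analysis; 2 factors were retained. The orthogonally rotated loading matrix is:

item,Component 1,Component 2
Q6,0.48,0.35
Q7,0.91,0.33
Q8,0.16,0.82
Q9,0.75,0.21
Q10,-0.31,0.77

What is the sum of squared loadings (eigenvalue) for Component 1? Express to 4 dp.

SS loadings for Component 1 = 0.48² + 0.91² + 0.16² + 0.75² + (-0.31)² = 0.2304 + 0.8281 + 0.0256 + 0.5625 + 0.0961 = 1.7427

1.7427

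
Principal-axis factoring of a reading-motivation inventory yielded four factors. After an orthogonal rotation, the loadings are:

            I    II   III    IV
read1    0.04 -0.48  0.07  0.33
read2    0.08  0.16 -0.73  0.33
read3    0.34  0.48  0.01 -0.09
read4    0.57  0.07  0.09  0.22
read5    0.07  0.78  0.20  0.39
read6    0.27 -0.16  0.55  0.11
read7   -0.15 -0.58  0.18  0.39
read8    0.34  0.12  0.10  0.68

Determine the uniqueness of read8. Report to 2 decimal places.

h² = 0.34² + 0.12² + 0.10² + 0.68² = 0.1156 + 0.0144 + 0.0100 + 0.4624 = 0.6024
Uniqueness u² = 1 − h² = 1 − 0.6024 = 0.3976

0.40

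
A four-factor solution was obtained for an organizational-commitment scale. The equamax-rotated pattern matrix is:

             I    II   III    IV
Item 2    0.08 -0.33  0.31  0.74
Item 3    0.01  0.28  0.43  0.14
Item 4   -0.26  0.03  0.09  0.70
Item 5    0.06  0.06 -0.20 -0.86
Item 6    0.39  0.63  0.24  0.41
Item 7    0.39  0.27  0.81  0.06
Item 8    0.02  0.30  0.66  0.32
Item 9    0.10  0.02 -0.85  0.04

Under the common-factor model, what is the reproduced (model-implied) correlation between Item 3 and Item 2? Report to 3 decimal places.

r̂ = Σ λ_i·λ_j across factors = (0.01)(0.08) + (0.28)(-0.33) + (0.43)(0.31) + (0.14)(0.74)
  = +0.0008 -0.0924 +0.1333 +0.1036 = 0.1453

0.145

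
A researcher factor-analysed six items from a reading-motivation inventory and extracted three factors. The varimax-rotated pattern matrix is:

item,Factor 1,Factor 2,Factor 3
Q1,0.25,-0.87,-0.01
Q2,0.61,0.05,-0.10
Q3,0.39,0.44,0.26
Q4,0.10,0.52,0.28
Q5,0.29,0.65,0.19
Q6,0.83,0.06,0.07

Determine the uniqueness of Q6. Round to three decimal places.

0.303

h² = 0.83² + 0.06² + 0.07² = 0.6889 + 0.0036 + 0.0049 = 0.6974
Uniqueness u² = 1 − h² = 1 − 0.6974 = 0.3026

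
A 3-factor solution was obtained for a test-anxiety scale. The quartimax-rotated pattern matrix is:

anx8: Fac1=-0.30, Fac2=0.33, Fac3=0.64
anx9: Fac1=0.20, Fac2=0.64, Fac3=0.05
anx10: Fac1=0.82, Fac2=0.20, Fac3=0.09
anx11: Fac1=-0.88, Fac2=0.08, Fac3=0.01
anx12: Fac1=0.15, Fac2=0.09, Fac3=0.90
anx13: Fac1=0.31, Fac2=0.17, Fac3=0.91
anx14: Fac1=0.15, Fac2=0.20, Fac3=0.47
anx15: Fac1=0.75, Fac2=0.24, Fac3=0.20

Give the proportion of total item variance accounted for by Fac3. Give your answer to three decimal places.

0.290

SS loadings for Fac3 = 0.64² + 0.05² + 0.09² + 0.01² + 0.90² + 0.91² + 0.47² + 0.20² = 2.3193
Proportion of variance = 2.3193 / 8 = 0.2899.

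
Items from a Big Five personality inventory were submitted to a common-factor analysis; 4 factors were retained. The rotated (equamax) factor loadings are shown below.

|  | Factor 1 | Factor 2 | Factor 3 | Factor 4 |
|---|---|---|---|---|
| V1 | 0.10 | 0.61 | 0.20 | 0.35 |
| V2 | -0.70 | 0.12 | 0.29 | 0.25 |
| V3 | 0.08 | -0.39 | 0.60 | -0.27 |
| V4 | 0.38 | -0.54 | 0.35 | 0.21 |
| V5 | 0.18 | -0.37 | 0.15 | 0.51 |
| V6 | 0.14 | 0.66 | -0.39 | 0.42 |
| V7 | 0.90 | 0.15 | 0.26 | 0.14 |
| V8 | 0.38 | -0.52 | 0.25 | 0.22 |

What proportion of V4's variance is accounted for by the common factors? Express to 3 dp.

0.603

h² = 0.38² + (-0.54)² + 0.35² + 0.21² = 0.1444 + 0.2916 + 0.1225 + 0.0441 = 0.6026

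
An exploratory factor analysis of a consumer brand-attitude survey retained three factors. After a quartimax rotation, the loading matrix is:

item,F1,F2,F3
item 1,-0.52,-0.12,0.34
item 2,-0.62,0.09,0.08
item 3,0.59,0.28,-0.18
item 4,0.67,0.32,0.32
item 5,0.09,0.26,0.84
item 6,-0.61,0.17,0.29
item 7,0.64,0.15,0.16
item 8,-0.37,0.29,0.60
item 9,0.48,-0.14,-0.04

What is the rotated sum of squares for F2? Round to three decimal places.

SS loadings for F2 = (-0.12)² + 0.09² + 0.28² + 0.32² + 0.26² + 0.17² + 0.15² + 0.29² + (-0.14)² = 0.0144 + 0.0081 + 0.0784 + 0.1024 + 0.0676 + 0.0289 + 0.0225 + 0.0841 + 0.0196 = 0.4260

0.426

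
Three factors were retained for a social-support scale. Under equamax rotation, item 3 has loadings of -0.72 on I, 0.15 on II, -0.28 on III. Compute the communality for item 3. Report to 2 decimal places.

h² = (-0.72)² + 0.15² + (-0.28)² = 0.5184 + 0.0225 + 0.0784 = 0.6193

0.62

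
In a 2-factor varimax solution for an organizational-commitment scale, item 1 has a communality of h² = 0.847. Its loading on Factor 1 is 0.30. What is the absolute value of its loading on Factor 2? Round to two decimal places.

Under orthogonal rotation h² = Σλ², so λ_Factor 2² = h² − (0.0900) = 0.847 − 0.0900 = 0.7570.
|λ| = √0.7570 = 0.8701.

0.87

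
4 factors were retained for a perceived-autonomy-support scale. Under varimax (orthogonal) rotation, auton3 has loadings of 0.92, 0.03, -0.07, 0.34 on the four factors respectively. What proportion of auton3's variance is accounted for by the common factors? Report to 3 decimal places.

h² = 0.92² + 0.03² + (-0.07)² + 0.34² = 0.8464 + 0.0009 + 0.0049 + 0.1156 = 0.9678

0.968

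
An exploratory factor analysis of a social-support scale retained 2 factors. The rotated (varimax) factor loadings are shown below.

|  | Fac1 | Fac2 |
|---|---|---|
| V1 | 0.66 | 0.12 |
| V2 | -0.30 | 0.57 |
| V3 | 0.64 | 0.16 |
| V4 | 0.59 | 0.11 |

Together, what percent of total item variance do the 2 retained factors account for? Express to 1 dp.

41.5%

Communalities: 0.4500, 0.4149, 0.4352, 0.3602; Σh² = 1.6603.
Total variance with 4 standardized items is 4, so the solution explains 1.6603/4 = 0.4151 = 41.51%.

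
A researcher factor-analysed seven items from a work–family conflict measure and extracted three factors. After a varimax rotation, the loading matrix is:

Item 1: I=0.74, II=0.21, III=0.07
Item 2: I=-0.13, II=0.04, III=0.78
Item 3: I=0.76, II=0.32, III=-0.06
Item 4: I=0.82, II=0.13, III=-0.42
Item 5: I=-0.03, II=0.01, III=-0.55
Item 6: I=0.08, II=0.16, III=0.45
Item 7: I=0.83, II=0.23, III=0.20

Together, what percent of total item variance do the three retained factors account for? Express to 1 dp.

58.5%

SS loadings by factor: 2.5107, 0.2436, 1.3383; total = 4.0926.
Total variance with 7 standardized items is 7, so the solution explains 4.0926/7 = 0.5847 = 58.47%.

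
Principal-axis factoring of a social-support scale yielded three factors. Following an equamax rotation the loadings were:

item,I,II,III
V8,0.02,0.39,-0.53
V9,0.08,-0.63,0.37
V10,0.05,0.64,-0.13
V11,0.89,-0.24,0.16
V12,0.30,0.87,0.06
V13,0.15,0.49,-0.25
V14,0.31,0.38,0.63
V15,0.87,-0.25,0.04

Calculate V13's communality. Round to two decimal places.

0.33

h² = 0.15² + 0.49² + (-0.25)² = 0.0225 + 0.2401 + 0.0625 = 0.3251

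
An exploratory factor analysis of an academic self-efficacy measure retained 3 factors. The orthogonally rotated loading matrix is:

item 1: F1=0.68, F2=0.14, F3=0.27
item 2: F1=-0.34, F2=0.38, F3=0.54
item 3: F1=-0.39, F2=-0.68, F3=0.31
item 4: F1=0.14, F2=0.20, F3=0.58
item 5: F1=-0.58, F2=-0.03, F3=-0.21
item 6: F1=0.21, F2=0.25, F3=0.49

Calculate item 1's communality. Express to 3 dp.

h² = 0.68² + 0.14² + 0.27² = 0.4624 + 0.0196 + 0.0729 = 0.5549

0.555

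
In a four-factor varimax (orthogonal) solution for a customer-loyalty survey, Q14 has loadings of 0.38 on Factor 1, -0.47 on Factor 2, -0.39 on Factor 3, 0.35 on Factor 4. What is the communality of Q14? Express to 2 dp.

h² = 0.38² + (-0.47)² + (-0.39)² + 0.35² = 0.1444 + 0.2209 + 0.1521 + 0.1225 = 0.6399

0.64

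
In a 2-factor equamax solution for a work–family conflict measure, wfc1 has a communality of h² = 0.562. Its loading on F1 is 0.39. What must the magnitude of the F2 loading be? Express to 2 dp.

0.64

Under orthogonal rotation h² = Σλ², so λ_F2² = h² − (0.1521) = 0.562 − 0.1521 = 0.4099.
|λ| = √0.4099 = 0.6402.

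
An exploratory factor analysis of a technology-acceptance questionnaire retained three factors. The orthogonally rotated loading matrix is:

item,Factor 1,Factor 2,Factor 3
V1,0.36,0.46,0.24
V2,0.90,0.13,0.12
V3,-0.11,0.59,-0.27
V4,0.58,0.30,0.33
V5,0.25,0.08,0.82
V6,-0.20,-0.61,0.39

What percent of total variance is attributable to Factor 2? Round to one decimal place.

SS loadings for Factor 2 = 0.46² + 0.13² + 0.59² + 0.30² + 0.08² + (-0.61)² = 1.0451
With 6 standardized items, total variance = 6. Proportion = 1.0451/6 = 0.1742 → 17.42%.

17.4%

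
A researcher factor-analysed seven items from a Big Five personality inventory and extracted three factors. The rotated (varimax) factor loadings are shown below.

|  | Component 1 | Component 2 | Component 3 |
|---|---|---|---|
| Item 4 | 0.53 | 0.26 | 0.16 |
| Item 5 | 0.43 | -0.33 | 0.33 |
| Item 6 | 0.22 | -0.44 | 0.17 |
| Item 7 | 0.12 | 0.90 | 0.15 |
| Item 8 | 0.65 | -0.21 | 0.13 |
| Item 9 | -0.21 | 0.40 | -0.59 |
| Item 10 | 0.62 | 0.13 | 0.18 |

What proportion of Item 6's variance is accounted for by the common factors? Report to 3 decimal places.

0.271

h² = 0.22² + (-0.44)² + 0.17² = 0.0484 + 0.1936 + 0.0289 = 0.2709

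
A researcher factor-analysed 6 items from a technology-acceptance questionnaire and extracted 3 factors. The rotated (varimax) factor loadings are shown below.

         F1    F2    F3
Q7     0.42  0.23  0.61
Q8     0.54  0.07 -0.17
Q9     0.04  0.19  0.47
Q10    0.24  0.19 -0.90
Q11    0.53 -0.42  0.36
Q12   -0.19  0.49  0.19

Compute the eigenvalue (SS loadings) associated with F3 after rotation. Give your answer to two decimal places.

1.60

SS loadings for F3 = 0.61² + (-0.17)² + 0.47² + (-0.90)² + 0.36² + 0.19² = 0.3721 + 0.0289 + 0.2209 + 0.8100 + 0.1296 + 0.0361 = 1.5976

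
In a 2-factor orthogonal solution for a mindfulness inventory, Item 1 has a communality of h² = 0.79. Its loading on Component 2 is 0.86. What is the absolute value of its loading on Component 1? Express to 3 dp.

Under orthogonal rotation h² = Σλ², so λ_Component 1² = h² − (0.7396) = 0.79 − 0.7396 = 0.0504.
|λ| = √0.0504 = 0.2245.

0.224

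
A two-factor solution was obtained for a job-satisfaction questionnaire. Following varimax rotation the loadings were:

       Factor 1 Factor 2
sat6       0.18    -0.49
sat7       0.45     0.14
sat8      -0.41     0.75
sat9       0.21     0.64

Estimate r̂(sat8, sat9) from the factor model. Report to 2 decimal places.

r̂ = Σ λ_i·λ_j across factors = (-0.41)(0.21) + (0.75)(0.64)
  = -0.0861 +0.4800 = 0.3939

0.39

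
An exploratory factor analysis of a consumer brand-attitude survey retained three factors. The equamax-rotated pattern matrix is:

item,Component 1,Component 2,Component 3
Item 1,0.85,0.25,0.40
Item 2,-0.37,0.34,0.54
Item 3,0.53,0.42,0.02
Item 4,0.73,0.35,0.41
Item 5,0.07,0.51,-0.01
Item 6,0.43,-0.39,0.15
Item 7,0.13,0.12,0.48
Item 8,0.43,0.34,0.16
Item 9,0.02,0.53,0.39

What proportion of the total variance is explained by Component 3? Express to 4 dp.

0.1168

SS loadings for Component 3 = 0.40² + 0.54² + 0.02² + 0.41² + (-0.01)² + 0.15² + 0.48² + 0.16² + 0.39² = 1.0508
Proportion of variance = 1.0508 / 9 = 0.1168.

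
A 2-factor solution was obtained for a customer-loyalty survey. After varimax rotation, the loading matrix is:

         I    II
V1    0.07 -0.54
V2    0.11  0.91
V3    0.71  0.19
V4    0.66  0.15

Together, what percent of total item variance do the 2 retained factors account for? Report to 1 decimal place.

Communalities: 0.2965, 0.8402, 0.5402, 0.4581; Σh² = 2.1350.
Total variance with 4 standardized items is 4, so the solution explains 2.1350/4 = 0.5338 = 53.38%.

53.4%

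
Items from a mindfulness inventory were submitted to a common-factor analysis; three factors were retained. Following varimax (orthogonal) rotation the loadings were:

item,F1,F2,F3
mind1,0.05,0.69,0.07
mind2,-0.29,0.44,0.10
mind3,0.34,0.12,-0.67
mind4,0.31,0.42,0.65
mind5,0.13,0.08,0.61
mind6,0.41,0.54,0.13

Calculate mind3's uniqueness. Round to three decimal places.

0.421

h² = 0.34² + 0.12² + (-0.67)² = 0.1156 + 0.0144 + 0.4489 = 0.5789
Uniqueness u² = 1 − h² = 1 − 0.5789 = 0.4211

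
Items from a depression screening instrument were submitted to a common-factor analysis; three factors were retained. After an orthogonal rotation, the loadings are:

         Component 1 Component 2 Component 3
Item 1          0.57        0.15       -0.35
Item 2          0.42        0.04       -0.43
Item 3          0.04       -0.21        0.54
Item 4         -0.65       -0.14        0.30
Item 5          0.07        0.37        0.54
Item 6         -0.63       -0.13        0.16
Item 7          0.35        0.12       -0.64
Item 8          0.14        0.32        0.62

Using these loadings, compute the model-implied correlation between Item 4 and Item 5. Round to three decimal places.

r̂ = Σ λ_i·λ_j across factors = (-0.65)(0.07) + (-0.14)(0.37) + (0.30)(0.54)
  = -0.0455 -0.0518 +0.1620 = 0.0647

0.065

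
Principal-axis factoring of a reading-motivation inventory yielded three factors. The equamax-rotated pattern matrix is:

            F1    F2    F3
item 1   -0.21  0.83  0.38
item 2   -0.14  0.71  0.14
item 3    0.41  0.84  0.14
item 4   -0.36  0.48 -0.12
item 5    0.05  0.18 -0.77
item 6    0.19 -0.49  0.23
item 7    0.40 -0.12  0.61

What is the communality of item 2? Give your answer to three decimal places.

0.543

h² = (-0.14)² + 0.71² + 0.14² = 0.0196 + 0.5041 + 0.0196 = 0.5433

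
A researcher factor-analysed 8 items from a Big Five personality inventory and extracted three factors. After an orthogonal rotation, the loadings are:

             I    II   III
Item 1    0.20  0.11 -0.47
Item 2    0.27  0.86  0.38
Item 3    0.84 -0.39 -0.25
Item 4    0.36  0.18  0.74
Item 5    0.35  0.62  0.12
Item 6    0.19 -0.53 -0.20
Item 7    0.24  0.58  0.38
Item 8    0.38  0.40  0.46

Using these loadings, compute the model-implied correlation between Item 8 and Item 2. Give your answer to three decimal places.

r̂ = Σ λ_i·λ_j across factors = (0.38)(0.27) + (0.40)(0.86) + (0.46)(0.38)
  = +0.1026 +0.3440 +0.1748 = 0.6214

0.621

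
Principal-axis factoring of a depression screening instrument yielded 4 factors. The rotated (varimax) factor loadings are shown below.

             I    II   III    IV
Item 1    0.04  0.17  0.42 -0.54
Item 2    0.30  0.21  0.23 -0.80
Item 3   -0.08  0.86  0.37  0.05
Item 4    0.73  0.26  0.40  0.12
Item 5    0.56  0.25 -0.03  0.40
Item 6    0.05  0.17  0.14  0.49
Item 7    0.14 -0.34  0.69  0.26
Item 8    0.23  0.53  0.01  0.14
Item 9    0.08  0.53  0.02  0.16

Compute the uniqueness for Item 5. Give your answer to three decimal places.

h² = 0.56² + 0.25² + (-0.03)² + 0.40² = 0.3136 + 0.0625 + 0.0009 + 0.1600 = 0.5370
Uniqueness u² = 1 − h² = 1 − 0.5370 = 0.4630

0.463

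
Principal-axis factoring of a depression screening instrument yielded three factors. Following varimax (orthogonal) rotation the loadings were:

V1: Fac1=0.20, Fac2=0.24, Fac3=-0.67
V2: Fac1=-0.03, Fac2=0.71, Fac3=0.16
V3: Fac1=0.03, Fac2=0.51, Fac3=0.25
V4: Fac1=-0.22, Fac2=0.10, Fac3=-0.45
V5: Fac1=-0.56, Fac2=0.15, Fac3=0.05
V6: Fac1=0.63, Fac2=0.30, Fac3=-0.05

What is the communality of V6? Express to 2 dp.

0.49

h² = 0.63² + 0.30² + (-0.05)² = 0.3969 + 0.0900 + 0.0025 = 0.4894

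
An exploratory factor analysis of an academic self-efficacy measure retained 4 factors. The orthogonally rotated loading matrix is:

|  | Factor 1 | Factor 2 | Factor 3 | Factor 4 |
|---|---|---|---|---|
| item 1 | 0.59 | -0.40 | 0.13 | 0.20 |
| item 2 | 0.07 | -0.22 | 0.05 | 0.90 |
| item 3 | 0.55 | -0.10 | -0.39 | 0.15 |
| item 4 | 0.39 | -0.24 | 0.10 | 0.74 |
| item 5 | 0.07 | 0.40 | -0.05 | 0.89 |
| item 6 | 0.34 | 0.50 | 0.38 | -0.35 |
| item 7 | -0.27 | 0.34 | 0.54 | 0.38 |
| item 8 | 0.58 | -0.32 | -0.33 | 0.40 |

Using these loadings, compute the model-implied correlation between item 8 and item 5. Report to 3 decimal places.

r̂ = Σ λ_i·λ_j across factors = (0.58)(0.07) + (-0.32)(0.40) + (-0.33)(-0.05) + (0.40)(0.89)
  = +0.0406 -0.1280 +0.0165 +0.3560 = 0.2851

0.285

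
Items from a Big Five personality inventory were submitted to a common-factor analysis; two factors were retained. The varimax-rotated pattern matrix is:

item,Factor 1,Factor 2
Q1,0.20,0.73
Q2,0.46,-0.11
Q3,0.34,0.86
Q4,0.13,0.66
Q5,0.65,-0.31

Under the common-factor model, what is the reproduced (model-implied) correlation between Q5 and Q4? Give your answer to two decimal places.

-0.12

r̂ = Σ λ_i·λ_j across factors = (0.65)(0.13) + (-0.31)(0.66)
  = +0.0845 -0.2046 = -0.1201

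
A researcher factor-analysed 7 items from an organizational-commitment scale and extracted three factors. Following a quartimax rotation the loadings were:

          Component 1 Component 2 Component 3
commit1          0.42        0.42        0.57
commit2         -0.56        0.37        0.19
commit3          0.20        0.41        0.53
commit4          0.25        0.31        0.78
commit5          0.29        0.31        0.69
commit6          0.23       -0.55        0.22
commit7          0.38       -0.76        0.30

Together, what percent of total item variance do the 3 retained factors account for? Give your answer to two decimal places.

Communalities: 0.6777, 0.4866, 0.4890, 0.7670, 0.6563, 0.4038, 0.8120; Σh² = 4.2924.
Total variance with 7 standardized items is 7, so the solution explains 4.2924/7 = 0.6132 = 61.32%.

61.32%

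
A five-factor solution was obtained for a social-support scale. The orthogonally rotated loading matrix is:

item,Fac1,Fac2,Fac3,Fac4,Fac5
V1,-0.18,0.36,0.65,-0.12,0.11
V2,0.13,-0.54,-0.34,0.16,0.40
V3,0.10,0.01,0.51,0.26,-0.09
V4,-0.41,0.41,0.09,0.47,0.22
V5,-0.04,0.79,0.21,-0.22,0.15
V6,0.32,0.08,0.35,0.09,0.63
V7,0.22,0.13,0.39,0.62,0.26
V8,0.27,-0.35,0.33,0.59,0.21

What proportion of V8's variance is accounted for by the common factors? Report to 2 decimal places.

0.70

h² = 0.27² + (-0.35)² + 0.33² + 0.59² + 0.21² = 0.0729 + 0.1225 + 0.1089 + 0.3481 + 0.0441 = 0.6965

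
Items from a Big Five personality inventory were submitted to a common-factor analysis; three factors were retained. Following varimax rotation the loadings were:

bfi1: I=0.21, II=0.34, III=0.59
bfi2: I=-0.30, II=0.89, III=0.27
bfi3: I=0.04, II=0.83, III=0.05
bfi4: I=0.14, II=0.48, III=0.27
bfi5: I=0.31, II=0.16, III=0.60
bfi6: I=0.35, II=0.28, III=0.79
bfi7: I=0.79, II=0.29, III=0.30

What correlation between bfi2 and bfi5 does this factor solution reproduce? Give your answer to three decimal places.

r̂ = Σ λ_i·λ_j across factors = (-0.30)(0.31) + (0.89)(0.16) + (0.27)(0.60)
  = -0.0930 +0.1424 +0.1620 = 0.2114

0.211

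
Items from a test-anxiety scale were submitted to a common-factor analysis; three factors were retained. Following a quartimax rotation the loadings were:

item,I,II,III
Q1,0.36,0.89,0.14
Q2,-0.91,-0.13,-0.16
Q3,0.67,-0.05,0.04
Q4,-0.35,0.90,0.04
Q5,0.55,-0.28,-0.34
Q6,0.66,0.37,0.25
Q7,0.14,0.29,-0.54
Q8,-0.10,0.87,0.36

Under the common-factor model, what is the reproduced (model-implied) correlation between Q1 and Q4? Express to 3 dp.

0.681

r̂ = Σ λ_i·λ_j across factors = (0.36)(-0.35) + (0.89)(0.90) + (0.14)(0.04)
  = -0.1260 +0.8010 +0.0056 = 0.6806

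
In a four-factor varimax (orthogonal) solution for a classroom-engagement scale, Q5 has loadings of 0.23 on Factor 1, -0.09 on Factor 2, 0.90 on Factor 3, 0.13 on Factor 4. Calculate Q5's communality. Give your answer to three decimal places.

h² = 0.23² + (-0.09)² + 0.90² + 0.13² = 0.0529 + 0.0081 + 0.8100 + 0.0169 = 0.8879

0.888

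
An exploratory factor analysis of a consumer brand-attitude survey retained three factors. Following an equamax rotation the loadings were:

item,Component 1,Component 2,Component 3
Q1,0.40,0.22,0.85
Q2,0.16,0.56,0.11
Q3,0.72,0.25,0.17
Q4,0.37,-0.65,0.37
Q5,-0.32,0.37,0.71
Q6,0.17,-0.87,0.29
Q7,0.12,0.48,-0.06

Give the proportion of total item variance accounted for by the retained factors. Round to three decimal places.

SS loadings by factor: 0.9866, 1.9712, 1.4922; total = 4.4500.
Total variance with 7 standardized items is 7, so the solution explains 4.4500/7 = 0.6357.

0.636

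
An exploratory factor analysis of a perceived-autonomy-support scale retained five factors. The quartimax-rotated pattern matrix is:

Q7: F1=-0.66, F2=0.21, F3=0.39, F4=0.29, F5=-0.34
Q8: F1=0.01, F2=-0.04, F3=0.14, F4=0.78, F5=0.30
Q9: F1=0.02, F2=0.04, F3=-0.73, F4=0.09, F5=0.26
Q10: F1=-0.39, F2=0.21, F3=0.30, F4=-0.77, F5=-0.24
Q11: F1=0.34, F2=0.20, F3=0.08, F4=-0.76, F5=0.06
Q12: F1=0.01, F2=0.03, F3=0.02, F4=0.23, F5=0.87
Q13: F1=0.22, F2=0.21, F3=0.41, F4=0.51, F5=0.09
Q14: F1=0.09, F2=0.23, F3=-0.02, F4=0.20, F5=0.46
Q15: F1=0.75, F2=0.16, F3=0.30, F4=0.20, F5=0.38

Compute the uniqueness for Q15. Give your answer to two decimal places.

0.14

h² = 0.75² + 0.16² + 0.30² + 0.20² + 0.38² = 0.5625 + 0.0256 + 0.0900 + 0.0400 + 0.1444 = 0.8625
Uniqueness u² = 1 − h² = 1 − 0.8625 = 0.1375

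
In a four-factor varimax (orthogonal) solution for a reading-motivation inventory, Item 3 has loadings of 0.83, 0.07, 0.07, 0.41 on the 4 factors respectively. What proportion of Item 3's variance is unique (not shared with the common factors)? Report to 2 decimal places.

h² = 0.83² + 0.07² + 0.07² + 0.41² = 0.6889 + 0.0049 + 0.0049 + 0.1681 = 0.8668
Uniqueness u² = 1 − h² = 1 − 0.8668 = 0.1332

0.13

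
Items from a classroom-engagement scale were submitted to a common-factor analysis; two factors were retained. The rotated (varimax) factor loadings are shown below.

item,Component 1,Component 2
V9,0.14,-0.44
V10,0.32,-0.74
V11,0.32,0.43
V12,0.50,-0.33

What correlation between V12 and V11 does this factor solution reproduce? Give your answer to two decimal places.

0.02

r̂ = Σ λ_i·λ_j across factors = (0.50)(0.32) + (-0.33)(0.43)
  = +0.1600 -0.1419 = 0.0181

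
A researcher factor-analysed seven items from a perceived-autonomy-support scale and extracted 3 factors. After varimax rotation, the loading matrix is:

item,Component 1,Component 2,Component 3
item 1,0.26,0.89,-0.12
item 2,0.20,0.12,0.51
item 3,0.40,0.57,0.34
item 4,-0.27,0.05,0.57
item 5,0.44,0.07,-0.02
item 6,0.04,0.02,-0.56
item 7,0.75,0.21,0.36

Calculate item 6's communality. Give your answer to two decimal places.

0.32

h² = 0.04² + 0.02² + (-0.56)² = 0.0016 + 0.0004 + 0.3136 = 0.3156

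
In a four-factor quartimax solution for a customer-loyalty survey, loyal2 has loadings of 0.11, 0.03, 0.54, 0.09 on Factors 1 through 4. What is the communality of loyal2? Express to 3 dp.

h² = 0.11² + 0.03² + 0.54² + 0.09² = 0.0121 + 0.0009 + 0.2916 + 0.0081 = 0.3127

0.313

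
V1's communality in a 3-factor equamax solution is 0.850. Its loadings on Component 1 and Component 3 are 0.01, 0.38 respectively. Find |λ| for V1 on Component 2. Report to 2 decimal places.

0.84

Under orthogonal rotation h² = Σλ², so λ_Component 2² = h² − (0.1445) = 0.850 − 0.1445 = 0.7055.
|λ| = √0.7055 = 0.8399.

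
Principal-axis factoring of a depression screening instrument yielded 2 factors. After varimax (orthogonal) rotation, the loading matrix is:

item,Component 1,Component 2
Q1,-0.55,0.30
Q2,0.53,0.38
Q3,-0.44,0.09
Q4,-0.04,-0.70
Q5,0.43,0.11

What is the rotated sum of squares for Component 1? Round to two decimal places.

0.96

SS loadings for Component 1 = (-0.55)² + 0.53² + (-0.44)² + (-0.04)² + 0.43² = 0.3025 + 0.2809 + 0.1936 + 0.0016 + 0.1849 = 0.9635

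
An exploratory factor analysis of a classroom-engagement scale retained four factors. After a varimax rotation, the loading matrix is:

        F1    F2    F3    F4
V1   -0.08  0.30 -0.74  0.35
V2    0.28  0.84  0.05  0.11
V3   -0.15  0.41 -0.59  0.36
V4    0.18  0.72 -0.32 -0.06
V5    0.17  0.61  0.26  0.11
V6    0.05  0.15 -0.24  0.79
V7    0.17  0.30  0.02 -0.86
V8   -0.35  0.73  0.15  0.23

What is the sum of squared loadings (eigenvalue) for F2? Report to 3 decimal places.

2.500

SS loadings for F2 = 0.30² + 0.84² + 0.41² + 0.72² + 0.61² + 0.15² + 0.30² + 0.73² = 0.0900 + 0.7056 + 0.1681 + 0.5184 + 0.3721 + 0.0225 + 0.0900 + 0.5329 = 2.4996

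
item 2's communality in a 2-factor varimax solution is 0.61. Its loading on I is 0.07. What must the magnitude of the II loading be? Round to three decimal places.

0.778

Under orthogonal rotation h² = Σλ², so λ_II² = h² − (0.0049) = 0.61 − 0.0049 = 0.6051.
|λ| = √0.6051 = 0.7779.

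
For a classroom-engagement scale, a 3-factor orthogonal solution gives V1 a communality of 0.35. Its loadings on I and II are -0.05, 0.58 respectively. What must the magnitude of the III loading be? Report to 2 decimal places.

Under orthogonal rotation h² = Σλ², so λ_III² = h² − (0.3389) = 0.35 − 0.3389 = 0.0111.
|λ| = √0.0111 = 0.1054.

0.11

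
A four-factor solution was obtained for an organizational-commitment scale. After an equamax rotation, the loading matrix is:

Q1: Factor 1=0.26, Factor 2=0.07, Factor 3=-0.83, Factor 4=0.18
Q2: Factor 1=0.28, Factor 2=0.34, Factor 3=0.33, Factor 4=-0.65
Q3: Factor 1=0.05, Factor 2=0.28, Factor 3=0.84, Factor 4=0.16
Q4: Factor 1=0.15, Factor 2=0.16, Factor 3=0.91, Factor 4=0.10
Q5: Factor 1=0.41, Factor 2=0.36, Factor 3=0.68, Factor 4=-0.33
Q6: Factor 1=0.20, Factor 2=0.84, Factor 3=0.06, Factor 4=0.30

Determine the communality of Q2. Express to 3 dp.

0.725

h² = 0.28² + 0.34² + 0.33² + (-0.65)² = 0.0784 + 0.1156 + 0.1089 + 0.4225 = 0.7254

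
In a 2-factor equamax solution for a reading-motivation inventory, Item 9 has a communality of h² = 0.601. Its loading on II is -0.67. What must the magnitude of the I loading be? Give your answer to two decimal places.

Under orthogonal rotation h² = Σλ², so λ_I² = h² − (0.4489) = 0.601 − 0.4489 = 0.1521.
|λ| = √0.1521 = 0.3900.

0.39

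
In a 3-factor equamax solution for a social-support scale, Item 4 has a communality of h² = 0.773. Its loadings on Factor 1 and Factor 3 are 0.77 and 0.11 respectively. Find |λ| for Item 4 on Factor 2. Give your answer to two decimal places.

0.41

Under orthogonal rotation h² = Σλ², so λ_Factor 2² = h² − (0.6050) = 0.773 − 0.6050 = 0.1680.
|λ| = √0.1680 = 0.4099.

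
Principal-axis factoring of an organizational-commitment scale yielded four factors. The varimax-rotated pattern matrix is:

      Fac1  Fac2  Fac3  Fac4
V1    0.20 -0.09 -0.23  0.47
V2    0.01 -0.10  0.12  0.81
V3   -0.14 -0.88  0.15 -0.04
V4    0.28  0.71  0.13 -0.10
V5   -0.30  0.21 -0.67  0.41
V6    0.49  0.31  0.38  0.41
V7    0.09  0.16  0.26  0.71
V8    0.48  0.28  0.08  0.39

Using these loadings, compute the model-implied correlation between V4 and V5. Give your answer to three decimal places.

-0.063

r̂ = Σ λ_i·λ_j across factors = (0.28)(-0.30) + (0.71)(0.21) + (0.13)(-0.67) + (-0.10)(0.41)
  = -0.0840 +0.1491 -0.0871 -0.0410 = -0.0630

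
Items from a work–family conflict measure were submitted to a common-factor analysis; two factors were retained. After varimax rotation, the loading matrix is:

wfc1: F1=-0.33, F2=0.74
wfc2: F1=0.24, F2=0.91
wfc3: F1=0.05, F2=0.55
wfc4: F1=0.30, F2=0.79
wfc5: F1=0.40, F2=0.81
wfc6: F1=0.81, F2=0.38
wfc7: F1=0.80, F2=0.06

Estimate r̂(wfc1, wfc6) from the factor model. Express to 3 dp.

r̂ = Σ λ_i·λ_j across factors = (-0.33)(0.81) + (0.74)(0.38)
  = -0.2673 +0.2812 = 0.0139

0.014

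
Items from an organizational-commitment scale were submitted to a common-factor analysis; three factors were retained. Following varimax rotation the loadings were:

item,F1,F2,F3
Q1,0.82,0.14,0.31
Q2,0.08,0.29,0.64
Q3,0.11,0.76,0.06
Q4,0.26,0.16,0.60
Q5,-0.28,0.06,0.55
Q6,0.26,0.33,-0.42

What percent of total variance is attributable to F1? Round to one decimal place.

15.1%

SS loadings for F1 = 0.82² + 0.08² + 0.11² + 0.26² + (-0.28)² + 0.26² = 0.9045
With 6 standardized items, total variance = 6. Proportion = 0.9045/6 = 0.1507 → 15.07%.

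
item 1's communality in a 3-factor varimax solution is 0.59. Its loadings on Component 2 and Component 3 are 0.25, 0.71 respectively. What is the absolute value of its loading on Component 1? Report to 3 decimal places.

Under orthogonal rotation h² = Σλ², so λ_Component 1² = h² − (0.5666) = 0.59 − 0.5666 = 0.0234.
|λ| = √0.0234 = 0.1530.

0.153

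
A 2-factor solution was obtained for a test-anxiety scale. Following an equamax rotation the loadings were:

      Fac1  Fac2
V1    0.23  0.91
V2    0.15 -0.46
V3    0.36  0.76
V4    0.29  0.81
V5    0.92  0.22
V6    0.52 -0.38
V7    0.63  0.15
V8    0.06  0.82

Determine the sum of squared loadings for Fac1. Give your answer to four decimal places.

SS loadings for Fac1 = 0.23² + 0.15² + 0.36² + 0.29² + 0.92² + 0.52² + 0.63² + 0.06² = 0.0529 + 0.0225 + 0.1296 + 0.0841 + 0.8464 + 0.2704 + 0.3969 + 0.0036 = 1.8064

1.8064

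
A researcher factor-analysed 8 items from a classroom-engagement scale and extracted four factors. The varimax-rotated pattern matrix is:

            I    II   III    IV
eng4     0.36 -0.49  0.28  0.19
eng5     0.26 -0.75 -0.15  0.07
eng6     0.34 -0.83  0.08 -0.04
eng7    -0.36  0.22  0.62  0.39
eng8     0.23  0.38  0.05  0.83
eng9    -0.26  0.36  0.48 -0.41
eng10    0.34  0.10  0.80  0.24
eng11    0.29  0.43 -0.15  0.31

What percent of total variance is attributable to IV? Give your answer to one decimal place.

SS loadings for IV = 0.19² + 0.07² + (-0.04)² + 0.39² + 0.83² + (-0.41)² + 0.24² + 0.31² = 1.2054
With 8 standardized items, total variance = 8. Proportion = 1.2054/8 = 0.1507 → 15.07%.

15.1%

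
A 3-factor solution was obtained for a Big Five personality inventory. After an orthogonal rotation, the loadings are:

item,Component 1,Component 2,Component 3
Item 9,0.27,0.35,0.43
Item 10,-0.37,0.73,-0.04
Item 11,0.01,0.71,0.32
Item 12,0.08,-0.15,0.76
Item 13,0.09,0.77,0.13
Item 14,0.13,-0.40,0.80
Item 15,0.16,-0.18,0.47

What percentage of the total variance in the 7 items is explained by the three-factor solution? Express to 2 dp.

Communalities: 0.3803, 0.6714, 0.6066, 0.6065, 0.6179, 0.8169, 0.2789; Σh² = 3.9785.
Total variance with 7 standardized items is 7, so the solution explains 3.9785/7 = 0.5684 = 56.84%.

56.84%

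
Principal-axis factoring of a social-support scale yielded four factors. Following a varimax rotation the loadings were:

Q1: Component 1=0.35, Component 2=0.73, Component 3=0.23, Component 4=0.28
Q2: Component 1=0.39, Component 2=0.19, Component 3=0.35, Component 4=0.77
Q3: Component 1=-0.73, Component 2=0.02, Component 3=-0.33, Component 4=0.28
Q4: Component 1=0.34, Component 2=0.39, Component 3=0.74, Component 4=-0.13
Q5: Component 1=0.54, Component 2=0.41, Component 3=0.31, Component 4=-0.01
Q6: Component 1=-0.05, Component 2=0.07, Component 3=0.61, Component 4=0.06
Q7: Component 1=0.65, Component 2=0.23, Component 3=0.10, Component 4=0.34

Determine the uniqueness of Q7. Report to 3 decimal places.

h² = 0.65² + 0.23² + 0.10² + 0.34² = 0.4225 + 0.0529 + 0.0100 + 0.1156 = 0.6010
Uniqueness u² = 1 − h² = 1 − 0.6010 = 0.3990

0.399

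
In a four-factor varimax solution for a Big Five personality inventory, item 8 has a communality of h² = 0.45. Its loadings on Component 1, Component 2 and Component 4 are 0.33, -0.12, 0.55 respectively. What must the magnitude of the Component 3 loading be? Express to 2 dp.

0.16

Under orthogonal rotation h² = Σλ², so λ_Component 3² = h² − (0.4258) = 0.45 − 0.4258 = 0.0242.
|λ| = √0.0242 = 0.1556.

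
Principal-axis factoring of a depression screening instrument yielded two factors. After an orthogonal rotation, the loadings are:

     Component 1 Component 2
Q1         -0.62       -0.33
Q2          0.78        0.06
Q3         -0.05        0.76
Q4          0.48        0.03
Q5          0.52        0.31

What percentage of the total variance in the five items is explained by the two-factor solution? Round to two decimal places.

SS loadings by factor: 1.4961, 0.7871; total = 2.2832.
Total variance with 5 standardized items is 5, so the solution explains 2.2832/5 = 0.4566 = 45.66%.

45.66%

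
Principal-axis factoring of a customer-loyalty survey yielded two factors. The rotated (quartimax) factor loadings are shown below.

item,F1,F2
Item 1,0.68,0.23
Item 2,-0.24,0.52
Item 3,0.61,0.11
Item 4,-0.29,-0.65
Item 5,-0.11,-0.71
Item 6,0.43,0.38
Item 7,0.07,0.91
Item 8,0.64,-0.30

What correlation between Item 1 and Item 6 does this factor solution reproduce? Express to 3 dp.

r̂ = Σ λ_i·λ_j across factors = (0.68)(0.43) + (0.23)(0.38)
  = +0.2924 +0.0874 = 0.3798

0.380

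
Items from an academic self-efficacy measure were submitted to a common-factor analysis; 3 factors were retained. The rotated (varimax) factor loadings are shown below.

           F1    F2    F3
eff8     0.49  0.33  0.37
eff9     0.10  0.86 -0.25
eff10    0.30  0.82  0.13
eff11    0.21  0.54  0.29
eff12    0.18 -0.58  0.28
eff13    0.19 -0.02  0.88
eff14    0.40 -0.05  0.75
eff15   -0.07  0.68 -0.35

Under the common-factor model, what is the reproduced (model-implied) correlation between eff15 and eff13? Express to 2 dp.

r̂ = Σ λ_i·λ_j across factors = (-0.07)(0.19) + (0.68)(-0.02) + (-0.35)(0.88)
  = -0.0133 -0.0136 -0.3080 = -0.3349

-0.33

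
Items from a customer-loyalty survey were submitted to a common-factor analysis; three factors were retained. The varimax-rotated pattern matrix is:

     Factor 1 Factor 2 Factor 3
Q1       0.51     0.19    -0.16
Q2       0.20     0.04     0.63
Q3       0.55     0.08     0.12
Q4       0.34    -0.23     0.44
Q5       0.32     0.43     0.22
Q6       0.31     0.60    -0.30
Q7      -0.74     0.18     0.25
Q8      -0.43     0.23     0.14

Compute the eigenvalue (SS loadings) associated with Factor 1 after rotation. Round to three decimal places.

SS loadings for Factor 1 = 0.51² + 0.20² + 0.55² + 0.34² + 0.32² + 0.31² + (-0.74)² + (-0.43)² = 0.2601 + 0.0400 + 0.3025 + 0.1156 + 0.1024 + 0.0961 + 0.5476 + 0.1849 = 1.6492

1.649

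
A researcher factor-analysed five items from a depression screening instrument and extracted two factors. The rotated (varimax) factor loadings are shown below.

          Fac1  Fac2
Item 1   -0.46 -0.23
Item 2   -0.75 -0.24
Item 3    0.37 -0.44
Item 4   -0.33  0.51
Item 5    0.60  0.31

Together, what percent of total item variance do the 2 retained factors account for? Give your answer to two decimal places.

Communalities: 0.2645, 0.6201, 0.3305, 0.3690, 0.4561; Σh² = 2.0402.
Total variance with 5 standardized items is 5, so the solution explains 2.0402/5 = 0.4080 = 40.80%.

40.80%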